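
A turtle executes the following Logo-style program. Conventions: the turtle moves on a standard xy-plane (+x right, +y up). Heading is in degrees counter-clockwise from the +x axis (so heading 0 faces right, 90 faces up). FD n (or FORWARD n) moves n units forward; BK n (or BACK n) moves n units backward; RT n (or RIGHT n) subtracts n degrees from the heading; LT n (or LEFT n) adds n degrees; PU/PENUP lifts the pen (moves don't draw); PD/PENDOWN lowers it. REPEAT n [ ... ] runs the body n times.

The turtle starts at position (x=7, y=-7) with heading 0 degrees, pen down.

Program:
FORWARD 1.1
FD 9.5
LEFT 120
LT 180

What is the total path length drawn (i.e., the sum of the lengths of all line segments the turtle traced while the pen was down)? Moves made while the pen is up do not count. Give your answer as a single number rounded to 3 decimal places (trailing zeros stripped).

Answer: 10.6

Derivation:
Executing turtle program step by step:
Start: pos=(7,-7), heading=0, pen down
FD 1.1: (7,-7) -> (8.1,-7) [heading=0, draw]
FD 9.5: (8.1,-7) -> (17.6,-7) [heading=0, draw]
LT 120: heading 0 -> 120
LT 180: heading 120 -> 300
Final: pos=(17.6,-7), heading=300, 2 segment(s) drawn

Segment lengths:
  seg 1: (7,-7) -> (8.1,-7), length = 1.1
  seg 2: (8.1,-7) -> (17.6,-7), length = 9.5
Total = 10.6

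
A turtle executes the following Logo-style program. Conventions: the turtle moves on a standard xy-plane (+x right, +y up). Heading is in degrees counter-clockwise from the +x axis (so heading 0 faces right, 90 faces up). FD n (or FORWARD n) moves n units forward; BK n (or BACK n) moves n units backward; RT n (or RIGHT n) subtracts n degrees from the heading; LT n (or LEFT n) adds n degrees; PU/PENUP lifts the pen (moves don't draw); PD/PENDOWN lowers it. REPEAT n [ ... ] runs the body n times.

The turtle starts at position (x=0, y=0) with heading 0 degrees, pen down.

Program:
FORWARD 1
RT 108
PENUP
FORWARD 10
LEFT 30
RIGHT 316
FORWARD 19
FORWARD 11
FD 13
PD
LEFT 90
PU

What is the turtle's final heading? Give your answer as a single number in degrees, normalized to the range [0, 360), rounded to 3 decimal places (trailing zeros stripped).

Executing turtle program step by step:
Start: pos=(0,0), heading=0, pen down
FD 1: (0,0) -> (1,0) [heading=0, draw]
RT 108: heading 0 -> 252
PU: pen up
FD 10: (1,0) -> (-2.09,-9.511) [heading=252, move]
LT 30: heading 252 -> 282
RT 316: heading 282 -> 326
FD 19: (-2.09,-9.511) -> (13.662,-20.135) [heading=326, move]
FD 11: (13.662,-20.135) -> (22.781,-26.286) [heading=326, move]
FD 13: (22.781,-26.286) -> (33.558,-33.556) [heading=326, move]
PD: pen down
LT 90: heading 326 -> 56
PU: pen up
Final: pos=(33.558,-33.556), heading=56, 1 segment(s) drawn

Answer: 56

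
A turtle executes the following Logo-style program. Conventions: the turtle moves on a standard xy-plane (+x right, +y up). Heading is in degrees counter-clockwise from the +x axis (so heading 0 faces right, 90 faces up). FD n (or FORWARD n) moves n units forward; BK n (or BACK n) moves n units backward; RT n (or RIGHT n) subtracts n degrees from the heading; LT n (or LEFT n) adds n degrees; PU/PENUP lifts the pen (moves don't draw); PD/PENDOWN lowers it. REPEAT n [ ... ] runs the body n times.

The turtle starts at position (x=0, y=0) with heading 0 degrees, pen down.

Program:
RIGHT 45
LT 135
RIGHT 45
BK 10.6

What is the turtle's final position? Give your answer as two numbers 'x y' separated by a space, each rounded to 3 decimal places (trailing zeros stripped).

Executing turtle program step by step:
Start: pos=(0,0), heading=0, pen down
RT 45: heading 0 -> 315
LT 135: heading 315 -> 90
RT 45: heading 90 -> 45
BK 10.6: (0,0) -> (-7.495,-7.495) [heading=45, draw]
Final: pos=(-7.495,-7.495), heading=45, 1 segment(s) drawn

Answer: -7.495 -7.495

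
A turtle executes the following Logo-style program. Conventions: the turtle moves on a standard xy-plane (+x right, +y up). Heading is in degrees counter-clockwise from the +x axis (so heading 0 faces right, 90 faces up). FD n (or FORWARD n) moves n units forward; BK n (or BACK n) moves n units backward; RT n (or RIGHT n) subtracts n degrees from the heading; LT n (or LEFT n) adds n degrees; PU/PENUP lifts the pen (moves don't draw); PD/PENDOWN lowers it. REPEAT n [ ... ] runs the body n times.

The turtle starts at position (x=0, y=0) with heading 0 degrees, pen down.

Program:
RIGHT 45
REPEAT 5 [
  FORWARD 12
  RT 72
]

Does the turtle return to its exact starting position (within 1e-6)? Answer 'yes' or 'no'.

Executing turtle program step by step:
Start: pos=(0,0), heading=0, pen down
RT 45: heading 0 -> 315
REPEAT 5 [
  -- iteration 1/5 --
  FD 12: (0,0) -> (8.485,-8.485) [heading=315, draw]
  RT 72: heading 315 -> 243
  -- iteration 2/5 --
  FD 12: (8.485,-8.485) -> (3.037,-19.177) [heading=243, draw]
  RT 72: heading 243 -> 171
  -- iteration 3/5 --
  FD 12: (3.037,-19.177) -> (-8.815,-17.3) [heading=171, draw]
  RT 72: heading 171 -> 99
  -- iteration 4/5 --
  FD 12: (-8.815,-17.3) -> (-10.692,-5.448) [heading=99, draw]
  RT 72: heading 99 -> 27
  -- iteration 5/5 --
  FD 12: (-10.692,-5.448) -> (0,0) [heading=27, draw]
  RT 72: heading 27 -> 315
]
Final: pos=(0,0), heading=315, 5 segment(s) drawn

Start position: (0, 0)
Final position: (0, 0)
Distance = 0; < 1e-6 -> CLOSED

Answer: yes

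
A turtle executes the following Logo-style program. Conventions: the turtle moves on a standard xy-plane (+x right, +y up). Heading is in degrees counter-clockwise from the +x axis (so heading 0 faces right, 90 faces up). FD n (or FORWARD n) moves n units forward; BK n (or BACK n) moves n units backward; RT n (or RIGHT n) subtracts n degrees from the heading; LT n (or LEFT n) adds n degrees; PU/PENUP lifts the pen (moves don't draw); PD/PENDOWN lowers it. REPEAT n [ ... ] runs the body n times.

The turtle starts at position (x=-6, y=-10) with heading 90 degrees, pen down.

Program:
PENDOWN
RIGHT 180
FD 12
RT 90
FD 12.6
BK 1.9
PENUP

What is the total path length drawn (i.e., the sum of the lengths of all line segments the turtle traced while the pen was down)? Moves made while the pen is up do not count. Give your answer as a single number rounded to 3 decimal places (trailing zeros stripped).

Executing turtle program step by step:
Start: pos=(-6,-10), heading=90, pen down
PD: pen down
RT 180: heading 90 -> 270
FD 12: (-6,-10) -> (-6,-22) [heading=270, draw]
RT 90: heading 270 -> 180
FD 12.6: (-6,-22) -> (-18.6,-22) [heading=180, draw]
BK 1.9: (-18.6,-22) -> (-16.7,-22) [heading=180, draw]
PU: pen up
Final: pos=(-16.7,-22), heading=180, 3 segment(s) drawn

Segment lengths:
  seg 1: (-6,-10) -> (-6,-22), length = 12
  seg 2: (-6,-22) -> (-18.6,-22), length = 12.6
  seg 3: (-18.6,-22) -> (-16.7,-22), length = 1.9
Total = 26.5

Answer: 26.5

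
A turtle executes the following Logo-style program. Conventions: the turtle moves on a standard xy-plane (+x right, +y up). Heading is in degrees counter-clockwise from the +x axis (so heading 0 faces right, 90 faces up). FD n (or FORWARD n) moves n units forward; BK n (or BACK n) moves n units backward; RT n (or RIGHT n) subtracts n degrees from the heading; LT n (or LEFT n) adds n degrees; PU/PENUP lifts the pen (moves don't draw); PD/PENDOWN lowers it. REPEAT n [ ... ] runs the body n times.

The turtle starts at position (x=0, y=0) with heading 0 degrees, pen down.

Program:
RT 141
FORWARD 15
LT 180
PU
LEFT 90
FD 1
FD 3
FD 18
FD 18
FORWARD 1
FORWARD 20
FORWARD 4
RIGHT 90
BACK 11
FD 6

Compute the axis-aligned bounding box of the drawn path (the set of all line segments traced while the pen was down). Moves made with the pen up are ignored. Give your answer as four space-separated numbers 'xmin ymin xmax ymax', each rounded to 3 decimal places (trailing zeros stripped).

Executing turtle program step by step:
Start: pos=(0,0), heading=0, pen down
RT 141: heading 0 -> 219
FD 15: (0,0) -> (-11.657,-9.44) [heading=219, draw]
LT 180: heading 219 -> 39
PU: pen up
LT 90: heading 39 -> 129
FD 1: (-11.657,-9.44) -> (-12.287,-8.663) [heading=129, move]
FD 3: (-12.287,-8.663) -> (-14.174,-6.331) [heading=129, move]
FD 18: (-14.174,-6.331) -> (-25.502,7.657) [heading=129, move]
FD 18: (-25.502,7.657) -> (-36.83,21.646) [heading=129, move]
FD 1: (-36.83,21.646) -> (-37.459,22.423) [heading=129, move]
FD 20: (-37.459,22.423) -> (-50.046,37.966) [heading=129, move]
FD 4: (-50.046,37.966) -> (-52.563,41.075) [heading=129, move]
RT 90: heading 129 -> 39
BK 11: (-52.563,41.075) -> (-61.112,34.152) [heading=39, move]
FD 6: (-61.112,34.152) -> (-56.449,37.928) [heading=39, move]
Final: pos=(-56.449,37.928), heading=39, 1 segment(s) drawn

Segment endpoints: x in {-11.657, 0}, y in {-9.44, 0}
xmin=-11.657, ymin=-9.44, xmax=0, ymax=0

Answer: -11.657 -9.44 0 0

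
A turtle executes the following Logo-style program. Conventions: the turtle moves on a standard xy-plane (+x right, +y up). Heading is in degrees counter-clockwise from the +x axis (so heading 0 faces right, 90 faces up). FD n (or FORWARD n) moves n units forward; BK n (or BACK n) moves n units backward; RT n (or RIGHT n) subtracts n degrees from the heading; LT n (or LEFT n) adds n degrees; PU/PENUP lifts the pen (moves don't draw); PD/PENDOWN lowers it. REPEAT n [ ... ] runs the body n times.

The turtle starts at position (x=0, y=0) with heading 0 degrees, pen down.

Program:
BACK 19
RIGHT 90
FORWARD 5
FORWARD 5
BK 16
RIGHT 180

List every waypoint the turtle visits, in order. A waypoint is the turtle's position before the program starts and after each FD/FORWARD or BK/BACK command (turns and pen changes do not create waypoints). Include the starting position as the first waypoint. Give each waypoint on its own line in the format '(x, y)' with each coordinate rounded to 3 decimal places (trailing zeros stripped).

Executing turtle program step by step:
Start: pos=(0,0), heading=0, pen down
BK 19: (0,0) -> (-19,0) [heading=0, draw]
RT 90: heading 0 -> 270
FD 5: (-19,0) -> (-19,-5) [heading=270, draw]
FD 5: (-19,-5) -> (-19,-10) [heading=270, draw]
BK 16: (-19,-10) -> (-19,6) [heading=270, draw]
RT 180: heading 270 -> 90
Final: pos=(-19,6), heading=90, 4 segment(s) drawn
Waypoints (5 total):
(0, 0)
(-19, 0)
(-19, -5)
(-19, -10)
(-19, 6)

Answer: (0, 0)
(-19, 0)
(-19, -5)
(-19, -10)
(-19, 6)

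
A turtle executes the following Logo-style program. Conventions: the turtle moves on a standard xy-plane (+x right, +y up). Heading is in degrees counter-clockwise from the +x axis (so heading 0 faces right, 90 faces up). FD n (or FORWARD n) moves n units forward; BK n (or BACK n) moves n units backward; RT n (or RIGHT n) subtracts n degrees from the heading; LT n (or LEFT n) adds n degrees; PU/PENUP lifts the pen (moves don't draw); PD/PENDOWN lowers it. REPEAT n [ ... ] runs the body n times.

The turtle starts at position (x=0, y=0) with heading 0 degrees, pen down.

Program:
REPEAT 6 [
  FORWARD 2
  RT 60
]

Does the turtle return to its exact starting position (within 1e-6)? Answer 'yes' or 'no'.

Answer: yes

Derivation:
Executing turtle program step by step:
Start: pos=(0,0), heading=0, pen down
REPEAT 6 [
  -- iteration 1/6 --
  FD 2: (0,0) -> (2,0) [heading=0, draw]
  RT 60: heading 0 -> 300
  -- iteration 2/6 --
  FD 2: (2,0) -> (3,-1.732) [heading=300, draw]
  RT 60: heading 300 -> 240
  -- iteration 3/6 --
  FD 2: (3,-1.732) -> (2,-3.464) [heading=240, draw]
  RT 60: heading 240 -> 180
  -- iteration 4/6 --
  FD 2: (2,-3.464) -> (0,-3.464) [heading=180, draw]
  RT 60: heading 180 -> 120
  -- iteration 5/6 --
  FD 2: (0,-3.464) -> (-1,-1.732) [heading=120, draw]
  RT 60: heading 120 -> 60
  -- iteration 6/6 --
  FD 2: (-1,-1.732) -> (0,0) [heading=60, draw]
  RT 60: heading 60 -> 0
]
Final: pos=(0,0), heading=0, 6 segment(s) drawn

Start position: (0, 0)
Final position: (0, 0)
Distance = 0; < 1e-6 -> CLOSED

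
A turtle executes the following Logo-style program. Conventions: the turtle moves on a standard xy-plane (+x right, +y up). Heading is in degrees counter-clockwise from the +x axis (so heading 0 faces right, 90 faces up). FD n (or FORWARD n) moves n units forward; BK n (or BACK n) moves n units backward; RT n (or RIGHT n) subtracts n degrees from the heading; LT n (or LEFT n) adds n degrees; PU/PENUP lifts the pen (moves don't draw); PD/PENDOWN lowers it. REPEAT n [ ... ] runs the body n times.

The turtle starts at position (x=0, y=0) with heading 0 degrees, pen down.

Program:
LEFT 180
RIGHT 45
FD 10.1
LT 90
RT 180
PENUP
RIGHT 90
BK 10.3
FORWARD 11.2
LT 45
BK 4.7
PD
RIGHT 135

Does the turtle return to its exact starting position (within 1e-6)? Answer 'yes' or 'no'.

Answer: no

Derivation:
Executing turtle program step by step:
Start: pos=(0,0), heading=0, pen down
LT 180: heading 0 -> 180
RT 45: heading 180 -> 135
FD 10.1: (0,0) -> (-7.142,7.142) [heading=135, draw]
LT 90: heading 135 -> 225
RT 180: heading 225 -> 45
PU: pen up
RT 90: heading 45 -> 315
BK 10.3: (-7.142,7.142) -> (-14.425,14.425) [heading=315, move]
FD 11.2: (-14.425,14.425) -> (-6.505,6.505) [heading=315, move]
LT 45: heading 315 -> 0
BK 4.7: (-6.505,6.505) -> (-11.205,6.505) [heading=0, move]
PD: pen down
RT 135: heading 0 -> 225
Final: pos=(-11.205,6.505), heading=225, 1 segment(s) drawn

Start position: (0, 0)
Final position: (-11.205, 6.505)
Distance = 12.957; >= 1e-6 -> NOT closed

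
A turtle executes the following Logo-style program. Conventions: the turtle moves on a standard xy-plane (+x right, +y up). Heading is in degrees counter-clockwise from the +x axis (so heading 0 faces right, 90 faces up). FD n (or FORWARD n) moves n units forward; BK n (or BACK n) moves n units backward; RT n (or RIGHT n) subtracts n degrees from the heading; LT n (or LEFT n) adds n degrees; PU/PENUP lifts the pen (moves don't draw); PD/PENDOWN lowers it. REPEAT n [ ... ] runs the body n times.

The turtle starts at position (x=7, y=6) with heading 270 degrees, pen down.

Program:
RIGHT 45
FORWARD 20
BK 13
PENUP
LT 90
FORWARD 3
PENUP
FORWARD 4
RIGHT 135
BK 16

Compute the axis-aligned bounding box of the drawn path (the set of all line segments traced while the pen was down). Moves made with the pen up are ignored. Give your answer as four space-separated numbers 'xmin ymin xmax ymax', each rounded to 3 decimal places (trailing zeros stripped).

Answer: -7.142 -8.142 7 6

Derivation:
Executing turtle program step by step:
Start: pos=(7,6), heading=270, pen down
RT 45: heading 270 -> 225
FD 20: (7,6) -> (-7.142,-8.142) [heading=225, draw]
BK 13: (-7.142,-8.142) -> (2.05,1.05) [heading=225, draw]
PU: pen up
LT 90: heading 225 -> 315
FD 3: (2.05,1.05) -> (4.172,-1.071) [heading=315, move]
PU: pen up
FD 4: (4.172,-1.071) -> (7,-3.899) [heading=315, move]
RT 135: heading 315 -> 180
BK 16: (7,-3.899) -> (23,-3.899) [heading=180, move]
Final: pos=(23,-3.899), heading=180, 2 segment(s) drawn

Segment endpoints: x in {-7.142, 2.05, 7}, y in {-8.142, 1.05, 6}
xmin=-7.142, ymin=-8.142, xmax=7, ymax=6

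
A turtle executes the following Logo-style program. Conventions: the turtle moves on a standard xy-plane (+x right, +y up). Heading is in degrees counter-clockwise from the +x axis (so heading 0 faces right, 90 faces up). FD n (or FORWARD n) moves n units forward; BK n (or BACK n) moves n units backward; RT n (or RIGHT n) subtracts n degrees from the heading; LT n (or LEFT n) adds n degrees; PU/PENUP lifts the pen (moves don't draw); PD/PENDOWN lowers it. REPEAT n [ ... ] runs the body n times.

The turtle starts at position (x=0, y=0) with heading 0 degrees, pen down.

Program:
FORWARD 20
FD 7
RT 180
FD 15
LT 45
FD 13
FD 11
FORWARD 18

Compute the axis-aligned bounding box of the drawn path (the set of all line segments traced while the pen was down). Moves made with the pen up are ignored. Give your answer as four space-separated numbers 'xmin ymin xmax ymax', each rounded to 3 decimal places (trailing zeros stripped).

Executing turtle program step by step:
Start: pos=(0,0), heading=0, pen down
FD 20: (0,0) -> (20,0) [heading=0, draw]
FD 7: (20,0) -> (27,0) [heading=0, draw]
RT 180: heading 0 -> 180
FD 15: (27,0) -> (12,0) [heading=180, draw]
LT 45: heading 180 -> 225
FD 13: (12,0) -> (2.808,-9.192) [heading=225, draw]
FD 11: (2.808,-9.192) -> (-4.971,-16.971) [heading=225, draw]
FD 18: (-4.971,-16.971) -> (-17.698,-29.698) [heading=225, draw]
Final: pos=(-17.698,-29.698), heading=225, 6 segment(s) drawn

Segment endpoints: x in {-17.698, -4.971, 0, 2.808, 12, 20, 27}, y in {-29.698, -16.971, -9.192, 0, 0}
xmin=-17.698, ymin=-29.698, xmax=27, ymax=0

Answer: -17.698 -29.698 27 0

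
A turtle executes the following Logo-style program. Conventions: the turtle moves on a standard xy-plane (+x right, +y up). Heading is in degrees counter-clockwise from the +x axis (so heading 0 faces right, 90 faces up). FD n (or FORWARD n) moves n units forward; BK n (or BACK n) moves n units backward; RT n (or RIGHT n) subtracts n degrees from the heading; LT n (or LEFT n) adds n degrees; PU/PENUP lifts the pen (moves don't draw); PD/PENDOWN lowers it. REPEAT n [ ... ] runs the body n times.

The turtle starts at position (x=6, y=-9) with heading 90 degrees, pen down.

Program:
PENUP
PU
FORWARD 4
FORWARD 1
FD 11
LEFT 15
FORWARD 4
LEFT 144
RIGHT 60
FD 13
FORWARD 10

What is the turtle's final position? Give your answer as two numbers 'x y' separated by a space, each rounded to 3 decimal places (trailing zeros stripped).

Executing turtle program step by step:
Start: pos=(6,-9), heading=90, pen down
PU: pen up
PU: pen up
FD 4: (6,-9) -> (6,-5) [heading=90, move]
FD 1: (6,-5) -> (6,-4) [heading=90, move]
FD 11: (6,-4) -> (6,7) [heading=90, move]
LT 15: heading 90 -> 105
FD 4: (6,7) -> (4.965,10.864) [heading=105, move]
LT 144: heading 105 -> 249
RT 60: heading 249 -> 189
FD 13: (4.965,10.864) -> (-7.875,8.83) [heading=189, move]
FD 10: (-7.875,8.83) -> (-17.752,7.266) [heading=189, move]
Final: pos=(-17.752,7.266), heading=189, 0 segment(s) drawn

Answer: -17.752 7.266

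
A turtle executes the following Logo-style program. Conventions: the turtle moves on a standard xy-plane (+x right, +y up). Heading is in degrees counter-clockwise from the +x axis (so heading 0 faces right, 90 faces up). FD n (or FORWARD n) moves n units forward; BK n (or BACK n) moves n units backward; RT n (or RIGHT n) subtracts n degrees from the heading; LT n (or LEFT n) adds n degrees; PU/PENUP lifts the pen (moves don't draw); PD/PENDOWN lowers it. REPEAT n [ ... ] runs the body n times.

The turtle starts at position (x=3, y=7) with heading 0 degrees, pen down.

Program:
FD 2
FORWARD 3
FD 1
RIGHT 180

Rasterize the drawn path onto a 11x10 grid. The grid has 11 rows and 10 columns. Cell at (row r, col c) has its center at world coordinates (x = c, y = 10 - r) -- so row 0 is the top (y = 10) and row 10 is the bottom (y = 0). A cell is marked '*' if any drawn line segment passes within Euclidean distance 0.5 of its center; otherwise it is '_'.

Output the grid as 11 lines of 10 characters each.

Segment 0: (3,7) -> (5,7)
Segment 1: (5,7) -> (8,7)
Segment 2: (8,7) -> (9,7)

Answer: __________
__________
__________
___*******
__________
__________
__________
__________
__________
__________
__________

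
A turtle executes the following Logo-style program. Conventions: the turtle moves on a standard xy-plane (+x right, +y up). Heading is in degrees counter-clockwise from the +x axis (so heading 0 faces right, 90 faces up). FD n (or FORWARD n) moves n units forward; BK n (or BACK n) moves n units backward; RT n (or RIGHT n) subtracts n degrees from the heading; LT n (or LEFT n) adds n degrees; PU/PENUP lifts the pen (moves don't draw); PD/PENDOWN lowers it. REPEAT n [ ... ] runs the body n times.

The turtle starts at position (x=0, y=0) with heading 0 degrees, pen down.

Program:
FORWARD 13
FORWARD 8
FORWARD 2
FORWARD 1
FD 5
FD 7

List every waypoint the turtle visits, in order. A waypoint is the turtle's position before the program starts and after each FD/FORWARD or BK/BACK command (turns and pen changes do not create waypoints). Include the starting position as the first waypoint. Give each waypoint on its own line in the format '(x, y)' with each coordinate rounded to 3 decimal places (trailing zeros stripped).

Executing turtle program step by step:
Start: pos=(0,0), heading=0, pen down
FD 13: (0,0) -> (13,0) [heading=0, draw]
FD 8: (13,0) -> (21,0) [heading=0, draw]
FD 2: (21,0) -> (23,0) [heading=0, draw]
FD 1: (23,0) -> (24,0) [heading=0, draw]
FD 5: (24,0) -> (29,0) [heading=0, draw]
FD 7: (29,0) -> (36,0) [heading=0, draw]
Final: pos=(36,0), heading=0, 6 segment(s) drawn
Waypoints (7 total):
(0, 0)
(13, 0)
(21, 0)
(23, 0)
(24, 0)
(29, 0)
(36, 0)

Answer: (0, 0)
(13, 0)
(21, 0)
(23, 0)
(24, 0)
(29, 0)
(36, 0)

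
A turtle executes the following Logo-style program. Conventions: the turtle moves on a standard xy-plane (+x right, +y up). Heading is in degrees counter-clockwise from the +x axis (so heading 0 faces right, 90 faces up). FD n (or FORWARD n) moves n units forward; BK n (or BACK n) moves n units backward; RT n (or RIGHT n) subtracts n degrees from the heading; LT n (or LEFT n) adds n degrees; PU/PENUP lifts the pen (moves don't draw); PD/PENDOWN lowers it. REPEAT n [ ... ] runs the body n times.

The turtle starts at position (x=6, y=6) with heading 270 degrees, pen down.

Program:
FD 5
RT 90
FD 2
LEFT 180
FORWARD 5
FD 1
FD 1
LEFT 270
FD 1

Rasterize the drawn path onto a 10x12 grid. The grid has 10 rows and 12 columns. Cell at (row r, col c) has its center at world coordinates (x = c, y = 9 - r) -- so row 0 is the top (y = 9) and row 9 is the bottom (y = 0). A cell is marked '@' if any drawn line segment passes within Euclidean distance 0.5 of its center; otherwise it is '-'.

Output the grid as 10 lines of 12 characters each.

Answer: ------------
------------
------------
------@-----
------@-----
------@-----
------@-----
------@-----
----@@@@@@@@
-----------@

Derivation:
Segment 0: (6,6) -> (6,1)
Segment 1: (6,1) -> (4,1)
Segment 2: (4,1) -> (9,1)
Segment 3: (9,1) -> (10,1)
Segment 4: (10,1) -> (11,1)
Segment 5: (11,1) -> (11,-0)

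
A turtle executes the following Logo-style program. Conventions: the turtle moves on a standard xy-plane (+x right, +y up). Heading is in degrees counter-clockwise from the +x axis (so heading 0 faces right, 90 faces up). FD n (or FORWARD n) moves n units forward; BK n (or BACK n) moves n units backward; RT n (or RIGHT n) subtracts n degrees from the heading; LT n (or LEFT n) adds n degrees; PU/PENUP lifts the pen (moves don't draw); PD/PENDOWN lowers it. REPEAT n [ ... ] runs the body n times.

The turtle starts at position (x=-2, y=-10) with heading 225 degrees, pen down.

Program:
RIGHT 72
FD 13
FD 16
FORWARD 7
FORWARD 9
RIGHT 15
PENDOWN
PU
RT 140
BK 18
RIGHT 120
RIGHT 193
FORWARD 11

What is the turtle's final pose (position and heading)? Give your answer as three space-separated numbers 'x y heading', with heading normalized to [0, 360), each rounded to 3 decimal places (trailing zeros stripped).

Answer: -52.306 18.836 45

Derivation:
Executing turtle program step by step:
Start: pos=(-2,-10), heading=225, pen down
RT 72: heading 225 -> 153
FD 13: (-2,-10) -> (-13.583,-4.098) [heading=153, draw]
FD 16: (-13.583,-4.098) -> (-27.839,3.166) [heading=153, draw]
FD 7: (-27.839,3.166) -> (-34.076,6.344) [heading=153, draw]
FD 9: (-34.076,6.344) -> (-42.095,10.43) [heading=153, draw]
RT 15: heading 153 -> 138
PD: pen down
PU: pen up
RT 140: heading 138 -> 358
BK 18: (-42.095,10.43) -> (-60.084,11.058) [heading=358, move]
RT 120: heading 358 -> 238
RT 193: heading 238 -> 45
FD 11: (-60.084,11.058) -> (-52.306,18.836) [heading=45, move]
Final: pos=(-52.306,18.836), heading=45, 4 segment(s) drawn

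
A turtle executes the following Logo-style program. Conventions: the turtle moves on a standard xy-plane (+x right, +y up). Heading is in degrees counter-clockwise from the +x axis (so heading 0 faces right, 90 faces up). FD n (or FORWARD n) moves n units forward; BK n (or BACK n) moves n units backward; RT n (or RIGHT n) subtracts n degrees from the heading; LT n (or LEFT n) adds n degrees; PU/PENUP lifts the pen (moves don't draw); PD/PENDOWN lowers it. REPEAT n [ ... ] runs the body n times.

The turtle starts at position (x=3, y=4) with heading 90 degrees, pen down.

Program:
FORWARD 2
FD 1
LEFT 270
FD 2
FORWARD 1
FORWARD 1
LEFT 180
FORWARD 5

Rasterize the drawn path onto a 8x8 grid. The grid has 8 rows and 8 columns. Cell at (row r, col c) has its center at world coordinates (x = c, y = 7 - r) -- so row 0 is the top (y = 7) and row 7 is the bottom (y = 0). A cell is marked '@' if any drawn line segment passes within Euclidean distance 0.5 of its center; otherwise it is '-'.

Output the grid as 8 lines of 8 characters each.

Answer: --@@@@@@
---@----
---@----
---@----
--------
--------
--------
--------

Derivation:
Segment 0: (3,4) -> (3,6)
Segment 1: (3,6) -> (3,7)
Segment 2: (3,7) -> (5,7)
Segment 3: (5,7) -> (6,7)
Segment 4: (6,7) -> (7,7)
Segment 5: (7,7) -> (2,7)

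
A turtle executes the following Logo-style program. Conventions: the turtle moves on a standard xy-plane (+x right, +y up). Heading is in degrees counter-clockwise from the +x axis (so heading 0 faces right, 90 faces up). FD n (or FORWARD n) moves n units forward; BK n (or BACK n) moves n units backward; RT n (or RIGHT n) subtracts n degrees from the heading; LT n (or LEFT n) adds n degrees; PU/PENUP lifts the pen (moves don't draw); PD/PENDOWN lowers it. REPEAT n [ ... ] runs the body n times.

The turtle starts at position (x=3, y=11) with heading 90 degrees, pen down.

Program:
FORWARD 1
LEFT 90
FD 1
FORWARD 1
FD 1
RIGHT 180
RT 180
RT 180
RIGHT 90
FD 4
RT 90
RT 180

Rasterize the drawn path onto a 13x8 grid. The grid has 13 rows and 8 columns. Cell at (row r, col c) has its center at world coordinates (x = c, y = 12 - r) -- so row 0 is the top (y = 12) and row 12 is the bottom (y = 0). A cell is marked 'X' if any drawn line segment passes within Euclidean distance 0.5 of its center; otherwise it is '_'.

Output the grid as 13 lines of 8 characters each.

Answer: XXXX____
X__X____
X_______
X_______
X_______
________
________
________
________
________
________
________
________

Derivation:
Segment 0: (3,11) -> (3,12)
Segment 1: (3,12) -> (2,12)
Segment 2: (2,12) -> (1,12)
Segment 3: (1,12) -> (0,12)
Segment 4: (0,12) -> (0,8)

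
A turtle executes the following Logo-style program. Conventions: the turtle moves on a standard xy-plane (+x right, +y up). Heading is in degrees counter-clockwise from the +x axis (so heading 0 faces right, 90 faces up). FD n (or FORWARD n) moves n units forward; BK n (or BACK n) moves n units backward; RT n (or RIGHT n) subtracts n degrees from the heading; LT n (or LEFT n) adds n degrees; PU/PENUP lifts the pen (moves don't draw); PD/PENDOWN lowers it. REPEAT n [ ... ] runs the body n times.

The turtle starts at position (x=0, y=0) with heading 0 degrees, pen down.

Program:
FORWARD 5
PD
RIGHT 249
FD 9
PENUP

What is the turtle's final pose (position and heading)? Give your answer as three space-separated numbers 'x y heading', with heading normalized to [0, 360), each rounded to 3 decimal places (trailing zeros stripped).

Answer: 1.775 8.402 111

Derivation:
Executing turtle program step by step:
Start: pos=(0,0), heading=0, pen down
FD 5: (0,0) -> (5,0) [heading=0, draw]
PD: pen down
RT 249: heading 0 -> 111
FD 9: (5,0) -> (1.775,8.402) [heading=111, draw]
PU: pen up
Final: pos=(1.775,8.402), heading=111, 2 segment(s) drawn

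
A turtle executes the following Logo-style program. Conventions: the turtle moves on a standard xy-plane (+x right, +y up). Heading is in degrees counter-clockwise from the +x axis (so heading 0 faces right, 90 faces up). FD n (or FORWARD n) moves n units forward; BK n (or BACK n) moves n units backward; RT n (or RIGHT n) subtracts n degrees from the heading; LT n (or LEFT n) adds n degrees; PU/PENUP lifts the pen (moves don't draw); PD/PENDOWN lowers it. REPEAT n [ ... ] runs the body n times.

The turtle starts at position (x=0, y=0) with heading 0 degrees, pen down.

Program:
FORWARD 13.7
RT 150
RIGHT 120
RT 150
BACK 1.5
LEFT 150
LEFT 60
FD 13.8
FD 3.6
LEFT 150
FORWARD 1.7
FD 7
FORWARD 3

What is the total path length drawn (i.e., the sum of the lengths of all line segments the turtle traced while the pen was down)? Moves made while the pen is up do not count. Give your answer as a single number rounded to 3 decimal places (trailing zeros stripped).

Answer: 44.3

Derivation:
Executing turtle program step by step:
Start: pos=(0,0), heading=0, pen down
FD 13.7: (0,0) -> (13.7,0) [heading=0, draw]
RT 150: heading 0 -> 210
RT 120: heading 210 -> 90
RT 150: heading 90 -> 300
BK 1.5: (13.7,0) -> (12.95,1.299) [heading=300, draw]
LT 150: heading 300 -> 90
LT 60: heading 90 -> 150
FD 13.8: (12.95,1.299) -> (0.999,8.199) [heading=150, draw]
FD 3.6: (0.999,8.199) -> (-2.119,9.999) [heading=150, draw]
LT 150: heading 150 -> 300
FD 1.7: (-2.119,9.999) -> (-1.269,8.527) [heading=300, draw]
FD 7: (-1.269,8.527) -> (2.231,2.465) [heading=300, draw]
FD 3: (2.231,2.465) -> (3.731,-0.133) [heading=300, draw]
Final: pos=(3.731,-0.133), heading=300, 7 segment(s) drawn

Segment lengths:
  seg 1: (0,0) -> (13.7,0), length = 13.7
  seg 2: (13.7,0) -> (12.95,1.299), length = 1.5
  seg 3: (12.95,1.299) -> (0.999,8.199), length = 13.8
  seg 4: (0.999,8.199) -> (-2.119,9.999), length = 3.6
  seg 5: (-2.119,9.999) -> (-1.269,8.527), length = 1.7
  seg 6: (-1.269,8.527) -> (2.231,2.465), length = 7
  seg 7: (2.231,2.465) -> (3.731,-0.133), length = 3
Total = 44.3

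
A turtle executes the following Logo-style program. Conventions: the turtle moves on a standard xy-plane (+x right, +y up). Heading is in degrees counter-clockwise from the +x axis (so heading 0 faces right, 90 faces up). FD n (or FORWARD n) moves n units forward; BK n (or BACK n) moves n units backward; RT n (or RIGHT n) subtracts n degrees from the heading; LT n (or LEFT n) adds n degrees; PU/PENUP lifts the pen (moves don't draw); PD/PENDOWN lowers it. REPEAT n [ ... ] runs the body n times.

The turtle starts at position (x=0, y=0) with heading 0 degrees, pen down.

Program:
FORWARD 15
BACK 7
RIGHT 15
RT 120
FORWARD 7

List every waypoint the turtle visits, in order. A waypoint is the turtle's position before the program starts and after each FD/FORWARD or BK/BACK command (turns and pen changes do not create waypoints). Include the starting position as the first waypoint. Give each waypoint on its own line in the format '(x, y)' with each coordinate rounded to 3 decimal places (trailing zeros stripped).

Answer: (0, 0)
(15, 0)
(8, 0)
(3.05, -4.95)

Derivation:
Executing turtle program step by step:
Start: pos=(0,0), heading=0, pen down
FD 15: (0,0) -> (15,0) [heading=0, draw]
BK 7: (15,0) -> (8,0) [heading=0, draw]
RT 15: heading 0 -> 345
RT 120: heading 345 -> 225
FD 7: (8,0) -> (3.05,-4.95) [heading=225, draw]
Final: pos=(3.05,-4.95), heading=225, 3 segment(s) drawn
Waypoints (4 total):
(0, 0)
(15, 0)
(8, 0)
(3.05, -4.95)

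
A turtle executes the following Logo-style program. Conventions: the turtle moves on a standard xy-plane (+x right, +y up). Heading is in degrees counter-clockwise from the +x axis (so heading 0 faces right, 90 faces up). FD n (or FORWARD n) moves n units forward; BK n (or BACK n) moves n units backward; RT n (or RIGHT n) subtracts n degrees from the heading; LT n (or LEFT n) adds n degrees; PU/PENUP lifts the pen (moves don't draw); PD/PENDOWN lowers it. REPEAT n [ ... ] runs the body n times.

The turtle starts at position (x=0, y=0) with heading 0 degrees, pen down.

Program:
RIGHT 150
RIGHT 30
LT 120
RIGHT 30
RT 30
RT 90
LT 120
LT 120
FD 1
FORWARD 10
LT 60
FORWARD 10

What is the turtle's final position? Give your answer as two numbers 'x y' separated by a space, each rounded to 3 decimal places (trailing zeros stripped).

Answer: 9.526 15.5

Derivation:
Executing turtle program step by step:
Start: pos=(0,0), heading=0, pen down
RT 150: heading 0 -> 210
RT 30: heading 210 -> 180
LT 120: heading 180 -> 300
RT 30: heading 300 -> 270
RT 30: heading 270 -> 240
RT 90: heading 240 -> 150
LT 120: heading 150 -> 270
LT 120: heading 270 -> 30
FD 1: (0,0) -> (0.866,0.5) [heading=30, draw]
FD 10: (0.866,0.5) -> (9.526,5.5) [heading=30, draw]
LT 60: heading 30 -> 90
FD 10: (9.526,5.5) -> (9.526,15.5) [heading=90, draw]
Final: pos=(9.526,15.5), heading=90, 3 segment(s) drawn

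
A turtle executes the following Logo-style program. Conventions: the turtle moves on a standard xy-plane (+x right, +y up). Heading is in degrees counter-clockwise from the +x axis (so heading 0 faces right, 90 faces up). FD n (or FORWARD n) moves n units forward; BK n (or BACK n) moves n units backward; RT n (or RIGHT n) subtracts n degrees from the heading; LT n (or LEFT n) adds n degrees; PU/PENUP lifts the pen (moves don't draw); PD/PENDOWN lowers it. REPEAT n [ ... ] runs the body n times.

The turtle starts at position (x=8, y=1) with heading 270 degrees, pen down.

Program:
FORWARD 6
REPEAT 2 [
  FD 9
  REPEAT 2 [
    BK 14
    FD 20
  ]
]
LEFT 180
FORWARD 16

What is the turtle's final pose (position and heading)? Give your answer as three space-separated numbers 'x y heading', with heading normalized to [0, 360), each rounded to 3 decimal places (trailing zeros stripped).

Answer: 8 -31 90

Derivation:
Executing turtle program step by step:
Start: pos=(8,1), heading=270, pen down
FD 6: (8,1) -> (8,-5) [heading=270, draw]
REPEAT 2 [
  -- iteration 1/2 --
  FD 9: (8,-5) -> (8,-14) [heading=270, draw]
  REPEAT 2 [
    -- iteration 1/2 --
    BK 14: (8,-14) -> (8,0) [heading=270, draw]
    FD 20: (8,0) -> (8,-20) [heading=270, draw]
    -- iteration 2/2 --
    BK 14: (8,-20) -> (8,-6) [heading=270, draw]
    FD 20: (8,-6) -> (8,-26) [heading=270, draw]
  ]
  -- iteration 2/2 --
  FD 9: (8,-26) -> (8,-35) [heading=270, draw]
  REPEAT 2 [
    -- iteration 1/2 --
    BK 14: (8,-35) -> (8,-21) [heading=270, draw]
    FD 20: (8,-21) -> (8,-41) [heading=270, draw]
    -- iteration 2/2 --
    BK 14: (8,-41) -> (8,-27) [heading=270, draw]
    FD 20: (8,-27) -> (8,-47) [heading=270, draw]
  ]
]
LT 180: heading 270 -> 90
FD 16: (8,-47) -> (8,-31) [heading=90, draw]
Final: pos=(8,-31), heading=90, 12 segment(s) drawn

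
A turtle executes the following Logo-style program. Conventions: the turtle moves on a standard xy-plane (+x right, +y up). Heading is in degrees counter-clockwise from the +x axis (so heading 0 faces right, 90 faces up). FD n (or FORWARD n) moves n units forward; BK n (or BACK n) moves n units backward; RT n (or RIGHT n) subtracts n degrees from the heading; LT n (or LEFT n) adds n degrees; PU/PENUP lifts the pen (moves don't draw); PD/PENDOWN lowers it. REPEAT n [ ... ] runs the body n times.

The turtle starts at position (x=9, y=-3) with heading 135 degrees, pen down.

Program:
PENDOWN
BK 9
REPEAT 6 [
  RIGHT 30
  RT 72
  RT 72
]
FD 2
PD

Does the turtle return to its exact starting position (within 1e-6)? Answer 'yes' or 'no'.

Answer: no

Derivation:
Executing turtle program step by step:
Start: pos=(9,-3), heading=135, pen down
PD: pen down
BK 9: (9,-3) -> (15.364,-9.364) [heading=135, draw]
REPEAT 6 [
  -- iteration 1/6 --
  RT 30: heading 135 -> 105
  RT 72: heading 105 -> 33
  RT 72: heading 33 -> 321
  -- iteration 2/6 --
  RT 30: heading 321 -> 291
  RT 72: heading 291 -> 219
  RT 72: heading 219 -> 147
  -- iteration 3/6 --
  RT 30: heading 147 -> 117
  RT 72: heading 117 -> 45
  RT 72: heading 45 -> 333
  -- iteration 4/6 --
  RT 30: heading 333 -> 303
  RT 72: heading 303 -> 231
  RT 72: heading 231 -> 159
  -- iteration 5/6 --
  RT 30: heading 159 -> 129
  RT 72: heading 129 -> 57
  RT 72: heading 57 -> 345
  -- iteration 6/6 --
  RT 30: heading 345 -> 315
  RT 72: heading 315 -> 243
  RT 72: heading 243 -> 171
]
FD 2: (15.364,-9.364) -> (13.389,-9.051) [heading=171, draw]
PD: pen down
Final: pos=(13.389,-9.051), heading=171, 2 segment(s) drawn

Start position: (9, -3)
Final position: (13.389, -9.051)
Distance = 7.475; >= 1e-6 -> NOT closed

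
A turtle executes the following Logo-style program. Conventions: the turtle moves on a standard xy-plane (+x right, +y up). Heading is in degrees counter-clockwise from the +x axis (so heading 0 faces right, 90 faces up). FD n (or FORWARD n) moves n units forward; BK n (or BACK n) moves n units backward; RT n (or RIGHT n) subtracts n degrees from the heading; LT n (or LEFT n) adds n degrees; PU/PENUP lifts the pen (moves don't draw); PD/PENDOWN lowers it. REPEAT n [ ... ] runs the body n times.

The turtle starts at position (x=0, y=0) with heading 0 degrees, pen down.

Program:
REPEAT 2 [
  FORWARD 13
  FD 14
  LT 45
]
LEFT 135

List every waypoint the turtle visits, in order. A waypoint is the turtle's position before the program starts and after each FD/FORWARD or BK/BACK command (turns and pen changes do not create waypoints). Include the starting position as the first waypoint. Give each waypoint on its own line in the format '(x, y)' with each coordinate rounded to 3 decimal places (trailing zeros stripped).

Executing turtle program step by step:
Start: pos=(0,0), heading=0, pen down
REPEAT 2 [
  -- iteration 1/2 --
  FD 13: (0,0) -> (13,0) [heading=0, draw]
  FD 14: (13,0) -> (27,0) [heading=0, draw]
  LT 45: heading 0 -> 45
  -- iteration 2/2 --
  FD 13: (27,0) -> (36.192,9.192) [heading=45, draw]
  FD 14: (36.192,9.192) -> (46.092,19.092) [heading=45, draw]
  LT 45: heading 45 -> 90
]
LT 135: heading 90 -> 225
Final: pos=(46.092,19.092), heading=225, 4 segment(s) drawn
Waypoints (5 total):
(0, 0)
(13, 0)
(27, 0)
(36.192, 9.192)
(46.092, 19.092)

Answer: (0, 0)
(13, 0)
(27, 0)
(36.192, 9.192)
(46.092, 19.092)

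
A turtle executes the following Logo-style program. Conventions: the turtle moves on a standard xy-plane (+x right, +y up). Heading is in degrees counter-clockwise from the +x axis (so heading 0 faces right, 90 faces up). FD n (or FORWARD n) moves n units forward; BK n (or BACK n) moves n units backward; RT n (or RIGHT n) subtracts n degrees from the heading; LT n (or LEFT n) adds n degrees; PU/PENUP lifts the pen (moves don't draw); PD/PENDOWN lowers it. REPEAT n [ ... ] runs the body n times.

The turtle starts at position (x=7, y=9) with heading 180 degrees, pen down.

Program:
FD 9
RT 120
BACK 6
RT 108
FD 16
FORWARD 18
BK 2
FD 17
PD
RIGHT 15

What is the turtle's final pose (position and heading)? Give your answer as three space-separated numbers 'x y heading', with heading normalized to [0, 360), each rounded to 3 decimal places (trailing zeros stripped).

Executing turtle program step by step:
Start: pos=(7,9), heading=180, pen down
FD 9: (7,9) -> (-2,9) [heading=180, draw]
RT 120: heading 180 -> 60
BK 6: (-2,9) -> (-5,3.804) [heading=60, draw]
RT 108: heading 60 -> 312
FD 16: (-5,3.804) -> (5.706,-8.086) [heading=312, draw]
FD 18: (5.706,-8.086) -> (17.75,-21.463) [heading=312, draw]
BK 2: (17.75,-21.463) -> (16.412,-19.977) [heading=312, draw]
FD 17: (16.412,-19.977) -> (27.787,-32.61) [heading=312, draw]
PD: pen down
RT 15: heading 312 -> 297
Final: pos=(27.787,-32.61), heading=297, 6 segment(s) drawn

Answer: 27.787 -32.61 297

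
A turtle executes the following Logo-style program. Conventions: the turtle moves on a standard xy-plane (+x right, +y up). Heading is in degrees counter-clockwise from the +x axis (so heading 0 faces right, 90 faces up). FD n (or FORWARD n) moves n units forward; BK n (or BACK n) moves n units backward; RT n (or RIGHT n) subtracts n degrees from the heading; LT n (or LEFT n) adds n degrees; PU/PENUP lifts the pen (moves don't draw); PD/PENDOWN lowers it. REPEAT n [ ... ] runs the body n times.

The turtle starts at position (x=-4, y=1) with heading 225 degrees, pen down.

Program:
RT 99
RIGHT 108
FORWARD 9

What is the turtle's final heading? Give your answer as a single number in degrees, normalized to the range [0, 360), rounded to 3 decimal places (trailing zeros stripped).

Answer: 18

Derivation:
Executing turtle program step by step:
Start: pos=(-4,1), heading=225, pen down
RT 99: heading 225 -> 126
RT 108: heading 126 -> 18
FD 9: (-4,1) -> (4.56,3.781) [heading=18, draw]
Final: pos=(4.56,3.781), heading=18, 1 segment(s) drawn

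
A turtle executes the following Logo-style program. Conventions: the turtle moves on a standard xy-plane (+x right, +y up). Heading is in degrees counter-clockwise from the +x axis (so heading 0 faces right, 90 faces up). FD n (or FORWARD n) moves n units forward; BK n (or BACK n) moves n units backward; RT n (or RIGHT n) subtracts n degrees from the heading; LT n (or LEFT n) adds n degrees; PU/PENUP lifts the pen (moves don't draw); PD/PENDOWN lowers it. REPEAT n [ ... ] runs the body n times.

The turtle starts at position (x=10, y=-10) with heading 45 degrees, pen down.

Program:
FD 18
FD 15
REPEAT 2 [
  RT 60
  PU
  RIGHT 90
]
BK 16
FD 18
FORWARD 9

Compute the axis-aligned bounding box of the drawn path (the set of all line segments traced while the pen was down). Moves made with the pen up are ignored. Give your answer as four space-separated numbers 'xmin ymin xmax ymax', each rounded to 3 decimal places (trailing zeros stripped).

Answer: 10 -10 33.335 13.335

Derivation:
Executing turtle program step by step:
Start: pos=(10,-10), heading=45, pen down
FD 18: (10,-10) -> (22.728,2.728) [heading=45, draw]
FD 15: (22.728,2.728) -> (33.335,13.335) [heading=45, draw]
REPEAT 2 [
  -- iteration 1/2 --
  RT 60: heading 45 -> 345
  PU: pen up
  RT 90: heading 345 -> 255
  -- iteration 2/2 --
  RT 60: heading 255 -> 195
  PU: pen up
  RT 90: heading 195 -> 105
]
BK 16: (33.335,13.335) -> (37.476,-2.12) [heading=105, move]
FD 18: (37.476,-2.12) -> (32.817,15.266) [heading=105, move]
FD 9: (32.817,15.266) -> (30.488,23.96) [heading=105, move]
Final: pos=(30.488,23.96), heading=105, 2 segment(s) drawn

Segment endpoints: x in {10, 22.728, 33.335}, y in {-10, 2.728, 13.335}
xmin=10, ymin=-10, xmax=33.335, ymax=13.335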